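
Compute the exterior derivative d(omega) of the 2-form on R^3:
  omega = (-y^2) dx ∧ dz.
d(omega) = (2*y) dx ∧ dy ∧ dz

For a 2-form omega = sum_{i<j} g_{ij} dx_i ∧ dx_j, the exterior derivative is
  d(omega) = sum_{i<j} d(g_{ij}) ∧ dx_i ∧ dx_j = sum_{i<j, k} (∂g_{ij}/∂x_k) dx_k ∧ dx_i ∧ dx_j.
Expand each term, using dx_k ∧ dx_i ∧ dx_j = sgn(permutation) dx_{(a)} ∧ dx_{(b)} ∧ dx_{(c)} with (a < b < c) sorted:
  d(-y^2) includes (∂/∂y)(-y^2) dy = (-2*y) dy, which multiplied by dx ∧ dz gives (2*y) dx ∧ dy ∧ dz
Collecting like 3-forms: d(omega) = (2*y) dx ∧ dy ∧ dz.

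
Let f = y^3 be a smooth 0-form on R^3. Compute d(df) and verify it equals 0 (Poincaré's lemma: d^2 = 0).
d(df) = 0

Step 1: df = sum_i (∂f/∂x_i) dx_i = (0) dx + (3*y^2) dy + (0) dz.
Step 2: Apply d again. Using the 1-form formula, the coefficient of dx ∧ dy in d(df) is ∂^2 f/∂x ∂y - ∂^2 f/∂y ∂x = (0) - (0) = 0 (equality of mixed partials for smooth f).
Similarly for dx ∧ dz and dy ∧ dz — all coefficients vanish. So d(df) = 0.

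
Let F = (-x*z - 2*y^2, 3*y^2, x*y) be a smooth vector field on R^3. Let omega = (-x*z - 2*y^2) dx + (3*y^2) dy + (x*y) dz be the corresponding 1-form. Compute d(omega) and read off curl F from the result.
d(omega) = (x) dy ∧ dz + (-x - y) dz ∧ dx + (4*y) dx ∧ dy; curl F = (x, -x - y, 4*y)

d omega = sum_{i<j} (∂f_j/∂x_i - ∂f_i/∂x_j) dx_i ∧ dx_j. Under the identification (dy ∧ dz, dz ∧ dx, dx ∧ dy) ↔ (e_x, e_y, e_z), the coefficients are exactly the components of curl F. Compute:
  ∂R/∂y - ∂Q/∂z = (x) - (0) = x
  ∂P/∂z - ∂R/∂x = (-x) - (y) = -x - y
  ∂Q/∂x - ∂P/∂y = (0) - (-4*y) = 4*y.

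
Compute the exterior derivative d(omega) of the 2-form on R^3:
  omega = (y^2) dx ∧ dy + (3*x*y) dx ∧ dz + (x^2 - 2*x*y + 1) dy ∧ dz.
d(omega) = (-x - 2*y) dx ∧ dy ∧ dz

For a 2-form omega = sum_{i<j} g_{ij} dx_i ∧ dx_j, the exterior derivative is
  d(omega) = sum_{i<j} d(g_{ij}) ∧ dx_i ∧ dx_j = sum_{i<j, k} (∂g_{ij}/∂x_k) dx_k ∧ dx_i ∧ dx_j.
Expand each term, using dx_k ∧ dx_i ∧ dx_j = sgn(permutation) dx_{(a)} ∧ dx_{(b)} ∧ dx_{(c)} with (a < b < c) sorted:
  d(3*x*y) includes (∂/∂y)(3*x*y) dy = (3*x) dy, which multiplied by dx ∧ dz gives (-3*x) dx ∧ dy ∧ dz
  d(x^2 - 2*x*y + 1) includes (∂/∂x)(x^2 - 2*x*y + 1) dx = (2*x - 2*y) dx, which multiplied by dy ∧ dz gives (2*x - 2*y) dx ∧ dy ∧ dz
Collecting like 3-forms: d(omega) = (-x - 2*y) dx ∧ dy ∧ dz.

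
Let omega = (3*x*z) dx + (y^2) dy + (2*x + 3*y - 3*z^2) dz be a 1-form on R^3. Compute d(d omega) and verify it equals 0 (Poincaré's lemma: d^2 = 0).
d(d omega) = 0

Step 1: d omega = sum_{i<j} (∂f_j/∂x_i - ∂f_i/∂x_j) dx_i ∧ dx_j:
  coeff of dx ∧ dy: 0
  coeff of dx ∧ dz: 2 - 3*x
  coeff of dy ∧ dz: 3
Step 2: Apply d again to each 2-form coefficient. The only possible 3-form in R^3 is dx ∧ dy ∧ dz, with coefficient
  ∂(coeff of dy∧dz)/∂x - ∂(coeff of dx∧dz)/∂y + ∂(coeff of dx∧dy)/∂z
  = ∂/∂x (3) - ∂/∂y (2 - 3*x) + ∂/∂z (0).
Each of these terms simplifies to sums of mixed partials that cancel in pairs. The result is 0 (by equality of mixed partials for smooth functions — Schwarz / Clairaut).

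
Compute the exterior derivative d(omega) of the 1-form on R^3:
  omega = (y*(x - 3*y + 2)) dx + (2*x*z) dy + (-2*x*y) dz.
d(omega) = (-x + 6*y + 2*z - 2) dx ∧ dy + (-2*y) dx ∧ dz + (-4*x) dy ∧ dz

For a 1-form omega = sum_i f_i dx_i, the exterior derivative is
  d(omega) = sum_{i < j} (∂f_j/∂x_i - ∂f_i/∂x_j) dx_i ∧ dx_j.
  coefficient of dx ∧ dy: ∂f_2/∂x - ∂f_1/∂y = ∂(2*x*z)/∂x - ∂(y*(x - 3*y + 2))/∂y = -x + 6*y + 2*z - 2
  coefficient of dx ∧ dz: ∂f_3/∂x - ∂f_1/∂z = ∂(-2*x*y)/∂x - ∂(y*(x - 3*y + 2))/∂z = -2*y
  coefficient of dy ∧ dz: ∂f_3/∂y - ∂f_2/∂z = ∂(-2*x*y)/∂y - ∂(2*x*z)/∂z = -4*x
Assembling: d(omega) = (-x + 6*y + 2*z - 2) dx ∧ dy + (-2*y) dx ∧ dz + (-4*x) dy ∧ dz.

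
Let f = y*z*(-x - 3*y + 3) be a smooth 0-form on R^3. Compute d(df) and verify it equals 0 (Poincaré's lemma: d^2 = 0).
d(df) = 0

Step 1: df = sum_i (∂f/∂x_i) dx_i = (-y*z) dx + (z*(-x - 6*y + 3)) dy + (y*(-x - 3*y + 3)) dz.
Step 2: Apply d again. Using the 1-form formula, the coefficient of dx ∧ dy in d(df) is ∂^2 f/∂x ∂y - ∂^2 f/∂y ∂x = (-z) - (-z) = 0 (equality of mixed partials for smooth f).
Similarly for dx ∧ dz and dy ∧ dz — all coefficients vanish. So d(df) = 0.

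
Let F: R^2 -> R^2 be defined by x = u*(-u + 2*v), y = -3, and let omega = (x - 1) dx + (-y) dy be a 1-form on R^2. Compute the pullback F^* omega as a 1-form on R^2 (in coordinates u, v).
F^* omega = (2*u^3 - 6*u^2*v + 4*u*v^2 + 2*u - 2*v) du + (2*u*(-u^2 + 2*u*v - 1)) dv

Using F^*(f dg) = (f ∘ F) d(g ∘ F), substitute each coordinate x_i by F_i(u, v) in f_i, and replace dx_i by d F_i = (∂F_i/∂u) du + (∂F_i/∂v) dv.
  For the x component: f_1(F) = -u^2 + 2*u*v - 1; d F_1 = (-2*u + 2*v) du + (2*u) dv
  For the y component: f_2(F) = 3; d F_2 = (0) du + (0) dv
Combining and collecting du, dv coefficients:
  coeff of du: 2*u^3 - 6*u^2*v + 4*u*v^2 + 2*u - 2*v
  coeff of dv: 2*u*(-u^2 + 2*u*v - 1)
F^* omega = (2*u^3 - 6*u^2*v + 4*u*v^2 + 2*u - 2*v) du + (2*u*(-u^2 + 2*u*v - 1)) dv.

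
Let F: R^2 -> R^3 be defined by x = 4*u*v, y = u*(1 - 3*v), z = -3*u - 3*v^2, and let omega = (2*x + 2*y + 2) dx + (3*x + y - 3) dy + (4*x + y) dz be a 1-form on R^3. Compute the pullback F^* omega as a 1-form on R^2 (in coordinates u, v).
F^* omega = (-19*u*v^2 - 25*u*v - 2*u + 17*v - 3) du + (u*(-19*u*v + 5*u - 78*v^2 - 6*v + 17)) dv

Using F^*(f dg) = (f ∘ F) d(g ∘ F), substitute each coordinate x_i by F_i(u, v) in f_i, and replace dx_i by d F_i = (∂F_i/∂u) du + (∂F_i/∂v) dv.
  For the x component: f_1(F) = 2*u*v + 2*u + 2; d F_1 = (4*v) du + (4*u) dv
  For the y component: f_2(F) = 9*u*v + u - 3; d F_2 = (1 - 3*v) du + (-3*u) dv
  For the z component: f_3(F) = u*(13*v + 1); d F_3 = (-3) du + (-6*v) dv
Combining and collecting du, dv coefficients:
  coeff of du: -19*u*v^2 - 25*u*v - 2*u + 17*v - 3
  coeff of dv: u*(-19*u*v + 5*u - 78*v^2 - 6*v + 17)
F^* omega = (-19*u*v^2 - 25*u*v - 2*u + 17*v - 3) du + (u*(-19*u*v + 5*u - 78*v^2 - 6*v + 17)) dv.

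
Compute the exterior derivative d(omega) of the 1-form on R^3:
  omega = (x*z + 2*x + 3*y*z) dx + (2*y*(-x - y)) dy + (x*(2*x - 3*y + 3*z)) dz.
d(omega) = (-2*y - 3*z) dx ∧ dy + (3*x - 6*y + 3*z) dx ∧ dz + (-3*x) dy ∧ dz

For a 1-form omega = sum_i f_i dx_i, the exterior derivative is
  d(omega) = sum_{i < j} (∂f_j/∂x_i - ∂f_i/∂x_j) dx_i ∧ dx_j.
  coefficient of dx ∧ dy: ∂f_2/∂x - ∂f_1/∂y = ∂(2*y*(-x - y))/∂x - ∂(x*z + 2*x + 3*y*z)/∂y = -2*y - 3*z
  coefficient of dx ∧ dz: ∂f_3/∂x - ∂f_1/∂z = ∂(x*(2*x - 3*y + 3*z))/∂x - ∂(x*z + 2*x + 3*y*z)/∂z = 3*x - 6*y + 3*z
  coefficient of dy ∧ dz: ∂f_3/∂y - ∂f_2/∂z = ∂(x*(2*x - 3*y + 3*z))/∂y - ∂(2*y*(-x - y))/∂z = -3*x
Assembling: d(omega) = (-2*y - 3*z) dx ∧ dy + (3*x - 6*y + 3*z) dx ∧ dz + (-3*x) dy ∧ dz.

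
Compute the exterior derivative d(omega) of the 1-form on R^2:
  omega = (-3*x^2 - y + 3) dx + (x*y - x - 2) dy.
d(omega) = (y) dx ∧ dy

For a 1-form omega = sum_i f_i dx_i, the exterior derivative is
  d(omega) = sum_{i < j} (∂f_j/∂x_i - ∂f_i/∂x_j) dx_i ∧ dx_j.
  coefficient of dx ∧ dy: ∂f_2/∂x - ∂f_1/∂y = ∂(x*y - x - 2)/∂x - ∂(-3*x^2 - y + 3)/∂y = y
Assembling: d(omega) = (y) dx ∧ dy.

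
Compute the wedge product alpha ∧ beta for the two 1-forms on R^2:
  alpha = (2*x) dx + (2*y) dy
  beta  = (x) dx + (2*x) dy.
alpha ∧ beta = (2*x*(2*x - y)) dx ∧ dy

Distribute the wedge, using dx_i ∧ dx_j = -dx_j ∧ dx_i and dx_i ∧ dx_i = 0. For each pair (i, j) with i < j, the coefficient of dx_i ∧ dx_j in alpha ∧ beta is (alpha_i * beta_j - alpha_j * beta_i). Collecting: alpha ∧ beta = (2*x*(2*x - y)) dx ∧ dy.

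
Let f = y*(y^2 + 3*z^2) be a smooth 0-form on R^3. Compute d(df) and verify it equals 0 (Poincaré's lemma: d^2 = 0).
d(df) = 0

Step 1: df = sum_i (∂f/∂x_i) dx_i = (0) dx + (3*y^2 + 3*z^2) dy + (6*y*z) dz.
Step 2: Apply d again. Using the 1-form formula, the coefficient of dx ∧ dy in d(df) is ∂^2 f/∂x ∂y - ∂^2 f/∂y ∂x = (0) - (0) = 0 (equality of mixed partials for smooth f).
Similarly for dx ∧ dz and dy ∧ dz — all coefficients vanish. So d(df) = 0.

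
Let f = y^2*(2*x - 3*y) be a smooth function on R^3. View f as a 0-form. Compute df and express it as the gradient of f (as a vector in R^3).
df = (2*y^2) dx + (y*(4*x - 9*y)) dy + (0) dz; grad f = (2*y^2, y*(4*x - 9*y), 0)

For a 0-form f, d f = (∂f/∂x) dx + (∂f/∂y) dy + (∂f/∂z) dz. The components of the vector representation are exactly the entries of grad f in Cartesian coordinates:
  ∂f/∂x = 2*y^2
  ∂f/∂y = y*(4*x - 9*y)
  ∂f/∂z = 0.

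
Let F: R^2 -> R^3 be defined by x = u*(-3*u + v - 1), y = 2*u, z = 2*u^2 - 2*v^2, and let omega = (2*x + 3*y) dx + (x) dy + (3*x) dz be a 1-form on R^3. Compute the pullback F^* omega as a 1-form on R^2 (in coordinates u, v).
F^* omega = (2*u*(-3*u*v - 18*u + v^2 + 2*v - 3)) du + (2*u*(-3*u^2 + 19*u*v + 2*u - 6*v^2 + 6*v)) dv

Using F^*(f dg) = (f ∘ F) d(g ∘ F), substitute each coordinate x_i by F_i(u, v) in f_i, and replace dx_i by d F_i = (∂F_i/∂u) du + (∂F_i/∂v) dv.
  For the x component: f_1(F) = 2*u*(-3*u + v + 2); d F_1 = (-6*u + v - 1) du + (u) dv
  For the y component: f_2(F) = u*(-3*u + v - 1); d F_2 = (2) du + (0) dv
  For the z component: f_3(F) = 3*u*(-3*u + v - 1); d F_3 = (4*u) du + (-4*v) dv
Combining and collecting du, dv coefficients:
  coeff of du: 2*u*(-3*u*v - 18*u + v^2 + 2*v - 3)
  coeff of dv: 2*u*(-3*u^2 + 19*u*v + 2*u - 6*v^2 + 6*v)
F^* omega = (2*u*(-3*u*v - 18*u + v^2 + 2*v - 3)) du + (2*u*(-3*u^2 + 19*u*v + 2*u - 6*v^2 + 6*v)) dv.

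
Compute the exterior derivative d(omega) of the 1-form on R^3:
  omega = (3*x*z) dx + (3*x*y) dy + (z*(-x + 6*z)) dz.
d(omega) = (3*y) dx ∧ dy + (-3*x - z) dx ∧ dz

For a 1-form omega = sum_i f_i dx_i, the exterior derivative is
  d(omega) = sum_{i < j} (∂f_j/∂x_i - ∂f_i/∂x_j) dx_i ∧ dx_j.
  coefficient of dx ∧ dy: ∂f_2/∂x - ∂f_1/∂y = ∂(3*x*y)/∂x - ∂(3*x*z)/∂y = 3*y
  coefficient of dx ∧ dz: ∂f_3/∂x - ∂f_1/∂z = ∂(z*(-x + 6*z))/∂x - ∂(3*x*z)/∂z = -3*x - z
Assembling: d(omega) = (3*y) dx ∧ dy + (-3*x - z) dx ∧ dz.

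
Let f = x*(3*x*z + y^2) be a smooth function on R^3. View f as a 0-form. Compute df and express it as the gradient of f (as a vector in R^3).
df = (6*x*z + y^2) dx + (2*x*y) dy + (3*x^2) dz; grad f = (6*x*z + y^2, 2*x*y, 3*x^2)

For a 0-form f, d f = (∂f/∂x) dx + (∂f/∂y) dy + (∂f/∂z) dz. The components of the vector representation are exactly the entries of grad f in Cartesian coordinates:
  ∂f/∂x = 6*x*z + y^2
  ∂f/∂y = 2*x*y
  ∂f/∂z = 3*x^2.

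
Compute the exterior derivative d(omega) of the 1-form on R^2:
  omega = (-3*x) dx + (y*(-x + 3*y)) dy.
d(omega) = (-y) dx ∧ dy

For a 1-form omega = sum_i f_i dx_i, the exterior derivative is
  d(omega) = sum_{i < j} (∂f_j/∂x_i - ∂f_i/∂x_j) dx_i ∧ dx_j.
  coefficient of dx ∧ dy: ∂f_2/∂x - ∂f_1/∂y = ∂(y*(-x + 3*y))/∂x - ∂(-3*x)/∂y = -y
Assembling: d(omega) = (-y) dx ∧ dy.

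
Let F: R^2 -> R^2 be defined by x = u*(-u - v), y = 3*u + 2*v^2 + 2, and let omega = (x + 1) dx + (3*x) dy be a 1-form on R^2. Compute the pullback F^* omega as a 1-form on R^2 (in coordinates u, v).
F^* omega = (2*u^3 + 3*u^2*v - 9*u^2 + u*v^2 - 9*u*v - 2*u - v) du + (u*(u^2 - 11*u*v - 12*v^2 - 1)) dv

Using F^*(f dg) = (f ∘ F) d(g ∘ F), substitute each coordinate x_i by F_i(u, v) in f_i, and replace dx_i by d F_i = (∂F_i/∂u) du + (∂F_i/∂v) dv.
  For the x component: f_1(F) = -u^2 - u*v + 1; d F_1 = (-2*u - v) du + (-u) dv
  For the y component: f_2(F) = 3*u*(-u - v); d F_2 = (3) du + (4*v) dv
Combining and collecting du, dv coefficients:
  coeff of du: 2*u^3 + 3*u^2*v - 9*u^2 + u*v^2 - 9*u*v - 2*u - v
  coeff of dv: u*(u^2 - 11*u*v - 12*v^2 - 1)
F^* omega = (2*u^3 + 3*u^2*v - 9*u^2 + u*v^2 - 9*u*v - 2*u - v) du + (u*(u^2 - 11*u*v - 12*v^2 - 1)) dv.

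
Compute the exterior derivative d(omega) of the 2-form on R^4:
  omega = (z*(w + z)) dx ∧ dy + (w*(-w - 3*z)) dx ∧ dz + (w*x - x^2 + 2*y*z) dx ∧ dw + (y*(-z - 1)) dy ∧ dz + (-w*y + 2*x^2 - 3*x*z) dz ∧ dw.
d(omega) = (w + 2*z) dx ∧ dy ∧ dz + (-z) dx ∧ dy ∧ dw + (-2*w + 4*x - 2*y - 6*z) dx ∧ dz ∧ dw + (-w) dy ∧ dz ∧ dw

For a 2-form omega = sum_{i<j} g_{ij} dx_i ∧ dx_j, the exterior derivative is
  d(omega) = sum_{i<j} d(g_{ij}) ∧ dx_i ∧ dx_j = sum_{i<j, k} (∂g_{ij}/∂x_k) dx_k ∧ dx_i ∧ dx_j.
Expand each term, using dx_k ∧ dx_i ∧ dx_j = sgn(permutation) dx_{(a)} ∧ dx_{(b)} ∧ dx_{(c)} with (a < b < c) sorted:
  d(z*(w + z)) includes (∂/∂z)(z*(w + z)) dz = (w + 2*z) dz, which multiplied by dx ∧ dy gives (w + 2*z) dx ∧ dy ∧ dz
  d(z*(w + z)) includes (∂/∂w)(z*(w + z)) dw = (z) dw, which multiplied by dx ∧ dy gives (z) dx ∧ dy ∧ dw
  d(w*(-w - 3*z)) includes (∂/∂w)(w*(-w - 3*z)) dw = (-2*w - 3*z) dw, which multiplied by dx ∧ dz gives (-2*w - 3*z) dx ∧ dz ∧ dw
  d(w*x - x^2 + 2*y*z) includes (∂/∂y)(w*x - x^2 + 2*y*z) dy = (2*z) dy, which multiplied by dx ∧ dw gives (-2*z) dx ∧ dy ∧ dw
  d(w*x - x^2 + 2*y*z) includes (∂/∂z)(w*x - x^2 + 2*y*z) dz = (2*y) dz, which multiplied by dx ∧ dw gives (-2*y) dx ∧ dz ∧ dw
  d(-w*y + 2*x^2 - 3*x*z) includes (∂/∂x)(-w*y + 2*x^2 - 3*x*z) dx = (4*x - 3*z) dx, which multiplied by dz ∧ dw gives (4*x - 3*z) dx ∧ dz ∧ dw
  d(-w*y + 2*x^2 - 3*x*z) includes (∂/∂y)(-w*y + 2*x^2 - 3*x*z) dy = (-w) dy, which multiplied by dz ∧ dw gives (-w) dy ∧ dz ∧ dw
Collecting like 3-forms: d(omega) = (w + 2*z) dx ∧ dy ∧ dz + (-z) dx ∧ dy ∧ dw + (-2*w + 4*x - 2*y - 6*z) dx ∧ dz ∧ dw + (-w) dy ∧ dz ∧ dw.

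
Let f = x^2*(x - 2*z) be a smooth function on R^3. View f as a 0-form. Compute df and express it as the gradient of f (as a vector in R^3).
df = (x*(3*x - 4*z)) dx + (0) dy + (-2*x^2) dz; grad f = (x*(3*x - 4*z), 0, -2*x^2)

For a 0-form f, d f = (∂f/∂x) dx + (∂f/∂y) dy + (∂f/∂z) dz. The components of the vector representation are exactly the entries of grad f in Cartesian coordinates:
  ∂f/∂x = x*(3*x - 4*z)
  ∂f/∂y = 0
  ∂f/∂z = -2*x^2.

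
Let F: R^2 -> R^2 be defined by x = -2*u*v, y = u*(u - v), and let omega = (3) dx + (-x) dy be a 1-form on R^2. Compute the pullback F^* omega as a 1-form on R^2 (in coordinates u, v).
F^* omega = (2*v*(2*u^2 - u*v - 3)) du + (2*u*(-u*v - 3)) dv

Using F^*(f dg) = (f ∘ F) d(g ∘ F), substitute each coordinate x_i by F_i(u, v) in f_i, and replace dx_i by d F_i = (∂F_i/∂u) du + (∂F_i/∂v) dv.
  For the x component: f_1(F) = 3; d F_1 = (-2*v) du + (-2*u) dv
  For the y component: f_2(F) = 2*u*v; d F_2 = (2*u - v) du + (-u) dv
Combining and collecting du, dv coefficients:
  coeff of du: 2*v*(2*u^2 - u*v - 3)
  coeff of dv: 2*u*(-u*v - 3)
F^* omega = (2*v*(2*u^2 - u*v - 3)) du + (2*u*(-u*v - 3)) dv.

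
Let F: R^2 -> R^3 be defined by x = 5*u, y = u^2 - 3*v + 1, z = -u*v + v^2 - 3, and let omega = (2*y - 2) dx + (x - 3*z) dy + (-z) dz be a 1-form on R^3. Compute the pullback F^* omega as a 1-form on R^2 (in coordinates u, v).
F^* omega = (6*u^2*v + 20*u^2 - 7*u*v^2 + 18*u + v^3 - 33*v) du + (-u^2*v + 3*u*v^2 - 9*u*v - 18*u - 2*v^3 + 9*v^2 + 6*v - 27) dv

Using F^*(f dg) = (f ∘ F) d(g ∘ F), substitute each coordinate x_i by F_i(u, v) in f_i, and replace dx_i by d F_i = (∂F_i/∂u) du + (∂F_i/∂v) dv.
  For the x component: f_1(F) = 2*u^2 - 6*v; d F_1 = (5) du + (0) dv
  For the y component: f_2(F) = 3*u*v + 5*u - 3*v^2 + 9; d F_2 = (2*u) du + (-3) dv
  For the z component: f_3(F) = u*v - v^2 + 3; d F_3 = (-v) du + (-u + 2*v) dv
Combining and collecting du, dv coefficients:
  coeff of du: 6*u^2*v + 20*u^2 - 7*u*v^2 + 18*u + v^3 - 33*v
  coeff of dv: -u^2*v + 3*u*v^2 - 9*u*v - 18*u - 2*v^3 + 9*v^2 + 6*v - 27
F^* omega = (6*u^2*v + 20*u^2 - 7*u*v^2 + 18*u + v^3 - 33*v) du + (-u^2*v + 3*u*v^2 - 9*u*v - 18*u - 2*v^3 + 9*v^2 + 6*v - 27) dv.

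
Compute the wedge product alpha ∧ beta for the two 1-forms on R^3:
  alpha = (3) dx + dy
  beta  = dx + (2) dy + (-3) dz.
alpha ∧ beta = (5) dx ∧ dy + (-9) dx ∧ dz + (-3) dy ∧ dz

Distribute the wedge, using dx_i ∧ dx_j = -dx_j ∧ dx_i and dx_i ∧ dx_i = 0. For each pair (i, j) with i < j, the coefficient of dx_i ∧ dx_j in alpha ∧ beta is (alpha_i * beta_j - alpha_j * beta_i). Collecting: alpha ∧ beta = (5) dx ∧ dy + (-9) dx ∧ dz + (-3) dy ∧ dz.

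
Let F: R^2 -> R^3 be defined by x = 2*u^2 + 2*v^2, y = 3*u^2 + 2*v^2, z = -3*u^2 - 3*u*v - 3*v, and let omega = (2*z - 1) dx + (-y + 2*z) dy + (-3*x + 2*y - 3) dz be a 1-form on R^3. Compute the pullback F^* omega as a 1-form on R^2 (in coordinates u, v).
F^* omega = (-78*u^3 - 60*u^2*v - 60*u*v + 14*u + 6*v^3 + 9*v) du + (-60*u^2*v - 42*u*v^2 + 9*u - 8*v^3 - 42*v^2 - 4*v + 9) dv

Using F^*(f dg) = (f ∘ F) d(g ∘ F), substitute each coordinate x_i by F_i(u, v) in f_i, and replace dx_i by d F_i = (∂F_i/∂u) du + (∂F_i/∂v) dv.
  For the x component: f_1(F) = -6*u^2 - 6*u*v - 6*v - 1; d F_1 = (4*u) du + (4*v) dv
  For the y component: f_2(F) = -9*u^2 - 6*u*v - 2*v^2 - 6*v; d F_2 = (6*u) du + (4*v) dv
  For the z component: f_3(F) = -2*v^2 - 3; d F_3 = (-6*u - 3*v) du + (-3*u - 3) dv
Combining and collecting du, dv coefficients:
  coeff of du: -78*u^3 - 60*u^2*v - 60*u*v + 14*u + 6*v^3 + 9*v
  coeff of dv: -60*u^2*v - 42*u*v^2 + 9*u - 8*v^3 - 42*v^2 - 4*v + 9
F^* omega = (-78*u^3 - 60*u^2*v - 60*u*v + 14*u + 6*v^3 + 9*v) du + (-60*u^2*v - 42*u*v^2 + 9*u - 8*v^3 - 42*v^2 - 4*v + 9) dv.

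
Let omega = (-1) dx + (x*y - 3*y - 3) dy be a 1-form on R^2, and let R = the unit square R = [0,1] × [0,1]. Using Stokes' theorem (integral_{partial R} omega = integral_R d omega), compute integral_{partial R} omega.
integral_(partial R) omega = 1/2

Stokes: integral_partial_R omega = integral_R d omega with d omega = (∂Q/∂x - ∂P/∂y) dx ∧ dy.
  ∂Q/∂x = y
  ∂P/∂y = 0
  integrand = ∂Q/∂x - ∂P/∂y = y.
Integrating over R: integral_0^1 integral_0^1 (y) dx dy = 1/2.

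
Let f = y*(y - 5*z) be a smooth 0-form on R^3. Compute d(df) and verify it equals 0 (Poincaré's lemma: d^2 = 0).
d(df) = 0

Step 1: df = sum_i (∂f/∂x_i) dx_i = (0) dx + (2*y - 5*z) dy + (-5*y) dz.
Step 2: Apply d again. Using the 1-form formula, the coefficient of dx ∧ dy in d(df) is ∂^2 f/∂x ∂y - ∂^2 f/∂y ∂x = (0) - (0) = 0 (equality of mixed partials for smooth f).
Similarly for dx ∧ dz and dy ∧ dz — all coefficients vanish. So d(df) = 0.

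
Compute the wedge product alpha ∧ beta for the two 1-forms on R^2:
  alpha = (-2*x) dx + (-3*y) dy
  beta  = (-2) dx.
alpha ∧ beta = (-6*y) dx ∧ dy

Distribute the wedge, using dx_i ∧ dx_j = -dx_j ∧ dx_i and dx_i ∧ dx_i = 0. For each pair (i, j) with i < j, the coefficient of dx_i ∧ dx_j in alpha ∧ beta is (alpha_i * beta_j - alpha_j * beta_i). Collecting: alpha ∧ beta = (-6*y) dx ∧ dy.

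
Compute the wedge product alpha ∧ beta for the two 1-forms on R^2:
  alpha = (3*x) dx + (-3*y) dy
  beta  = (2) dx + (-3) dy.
alpha ∧ beta = (-9*x + 6*y) dx ∧ dy

Distribute the wedge, using dx_i ∧ dx_j = -dx_j ∧ dx_i and dx_i ∧ dx_i = 0. For each pair (i, j) with i < j, the coefficient of dx_i ∧ dx_j in alpha ∧ beta is (alpha_i * beta_j - alpha_j * beta_i). Collecting: alpha ∧ beta = (-9*x + 6*y) dx ∧ dy.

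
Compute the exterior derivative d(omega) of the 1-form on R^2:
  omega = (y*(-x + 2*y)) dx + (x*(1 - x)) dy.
d(omega) = (-x - 4*y + 1) dx ∧ dy

For a 1-form omega = sum_i f_i dx_i, the exterior derivative is
  d(omega) = sum_{i < j} (∂f_j/∂x_i - ∂f_i/∂x_j) dx_i ∧ dx_j.
  coefficient of dx ∧ dy: ∂f_2/∂x - ∂f_1/∂y = ∂(x*(1 - x))/∂x - ∂(y*(-x + 2*y))/∂y = -x - 4*y + 1
Assembling: d(omega) = (-x - 4*y + 1) dx ∧ dy.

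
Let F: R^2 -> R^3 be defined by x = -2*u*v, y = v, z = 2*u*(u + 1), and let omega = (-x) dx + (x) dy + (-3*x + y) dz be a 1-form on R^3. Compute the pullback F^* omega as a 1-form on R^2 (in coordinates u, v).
F^* omega = (2*v*(12*u^2 - 2*u*v + 8*u + 1)) du + (2*u*v*(-2*u - 1)) dv

Using F^*(f dg) = (f ∘ F) d(g ∘ F), substitute each coordinate x_i by F_i(u, v) in f_i, and replace dx_i by d F_i = (∂F_i/∂u) du + (∂F_i/∂v) dv.
  For the x component: f_1(F) = 2*u*v; d F_1 = (-2*v) du + (-2*u) dv
  For the y component: f_2(F) = -2*u*v; d F_2 = (0) du + (1) dv
  For the z component: f_3(F) = v*(6*u + 1); d F_3 = (4*u + 2) du + (0) dv
Combining and collecting du, dv coefficients:
  coeff of du: 2*v*(12*u^2 - 2*u*v + 8*u + 1)
  coeff of dv: 2*u*v*(-2*u - 1)
F^* omega = (2*v*(12*u^2 - 2*u*v + 8*u + 1)) du + (2*u*v*(-2*u - 1)) dv.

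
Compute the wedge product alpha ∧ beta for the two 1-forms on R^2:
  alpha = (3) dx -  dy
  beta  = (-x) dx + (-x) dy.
alpha ∧ beta = (-4*x) dx ∧ dy

Distribute the wedge, using dx_i ∧ dx_j = -dx_j ∧ dx_i and dx_i ∧ dx_i = 0. For each pair (i, j) with i < j, the coefficient of dx_i ∧ dx_j in alpha ∧ beta is (alpha_i * beta_j - alpha_j * beta_i). Collecting: alpha ∧ beta = (-4*x) dx ∧ dy.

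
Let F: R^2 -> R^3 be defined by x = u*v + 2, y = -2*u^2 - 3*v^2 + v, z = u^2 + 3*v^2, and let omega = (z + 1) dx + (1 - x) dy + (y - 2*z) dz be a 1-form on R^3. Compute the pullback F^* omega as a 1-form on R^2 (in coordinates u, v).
F^* omega = (-8*u^3 + 5*u^2*v - 18*u*v^2 + 2*u*v + 4*u + 3*v^3 + v) du + (u^3 - 24*u^2*v + 9*u*v^2 - u*v + u - 54*v^3 + 6*v^2 + 6*v - 1) dv

Using F^*(f dg) = (f ∘ F) d(g ∘ F), substitute each coordinate x_i by F_i(u, v) in f_i, and replace dx_i by d F_i = (∂F_i/∂u) du + (∂F_i/∂v) dv.
  For the x component: f_1(F) = u^2 + 3*v^2 + 1; d F_1 = (v) du + (u) dv
  For the y component: f_2(F) = -u*v - 1; d F_2 = (-4*u) du + (1 - 6*v) dv
  For the z component: f_3(F) = -4*u^2 - 9*v^2 + v; d F_3 = (2*u) du + (6*v) dv
Combining and collecting du, dv coefficients:
  coeff of du: -8*u^3 + 5*u^2*v - 18*u*v^2 + 2*u*v + 4*u + 3*v^3 + v
  coeff of dv: u^3 - 24*u^2*v + 9*u*v^2 - u*v + u - 54*v^3 + 6*v^2 + 6*v - 1
F^* omega = (-8*u^3 + 5*u^2*v - 18*u*v^2 + 2*u*v + 4*u + 3*v^3 + v) du + (u^3 - 24*u^2*v + 9*u*v^2 - u*v + u - 54*v^3 + 6*v^2 + 6*v - 1) dv.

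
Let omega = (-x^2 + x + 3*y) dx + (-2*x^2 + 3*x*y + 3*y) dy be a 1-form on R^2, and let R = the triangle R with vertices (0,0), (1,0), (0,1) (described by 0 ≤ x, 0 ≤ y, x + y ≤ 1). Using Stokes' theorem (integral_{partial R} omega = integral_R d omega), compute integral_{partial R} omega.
integral_(partial R) omega = -5/3

Stokes: integral_partial_R omega = integral_R d omega with d omega = (∂Q/∂x - ∂P/∂y) dx ∧ dy.
  ∂Q/∂x = -4*x + 3*y
  ∂P/∂y = 3
  integrand = ∂Q/∂x - ∂P/∂y = -4*x + 3*y - 3.
Integrating over R: integral_0^1 integral_0^{1-x} (-4*x + 3*y - 3) dy dx = -5/3.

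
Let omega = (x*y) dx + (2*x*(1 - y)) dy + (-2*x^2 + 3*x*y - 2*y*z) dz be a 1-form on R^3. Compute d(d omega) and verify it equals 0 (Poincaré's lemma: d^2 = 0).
d(d omega) = 0

Step 1: d omega = sum_{i<j} (∂f_j/∂x_i - ∂f_i/∂x_j) dx_i ∧ dx_j:
  coeff of dx ∧ dy: -x - 2*y + 2
  coeff of dx ∧ dz: -4*x + 3*y
  coeff of dy ∧ dz: 3*x - 2*z
Step 2: Apply d again to each 2-form coefficient. The only possible 3-form in R^3 is dx ∧ dy ∧ dz, with coefficient
  ∂(coeff of dy∧dz)/∂x - ∂(coeff of dx∧dz)/∂y + ∂(coeff of dx∧dy)/∂z
  = ∂/∂x (3*x - 2*z) - ∂/∂y (-4*x + 3*y) + ∂/∂z (-x - 2*y + 2).
Each of these terms simplifies to sums of mixed partials that cancel in pairs. The result is 0 (by equality of mixed partials for smooth functions — Schwarz / Clairaut).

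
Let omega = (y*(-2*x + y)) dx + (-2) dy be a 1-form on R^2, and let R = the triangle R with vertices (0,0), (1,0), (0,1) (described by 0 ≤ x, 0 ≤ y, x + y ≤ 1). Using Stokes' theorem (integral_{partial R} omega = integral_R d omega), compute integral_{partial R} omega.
integral_(partial R) omega = 0

Stokes: integral_partial_R omega = integral_R d omega with d omega = (∂Q/∂x - ∂P/∂y) dx ∧ dy.
  ∂Q/∂x = 0
  ∂P/∂y = -2*x + 2*y
  integrand = ∂Q/∂x - ∂P/∂y = 2*x - 2*y.
Integrating over R: integral_0^1 integral_0^{1-x} (2*x - 2*y) dy dx = 0.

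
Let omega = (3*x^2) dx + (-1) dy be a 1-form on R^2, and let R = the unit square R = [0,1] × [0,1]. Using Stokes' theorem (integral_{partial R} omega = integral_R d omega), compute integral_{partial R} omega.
integral_(partial R) omega = 0

Stokes: integral_partial_R omega = integral_R d omega with d omega = (∂Q/∂x - ∂P/∂y) dx ∧ dy.
  ∂Q/∂x = 0
  ∂P/∂y = 0
  integrand = ∂Q/∂x - ∂P/∂y = 0.
Integrating over R: integral_0^1 integral_0^1 (0) dx dy = 0.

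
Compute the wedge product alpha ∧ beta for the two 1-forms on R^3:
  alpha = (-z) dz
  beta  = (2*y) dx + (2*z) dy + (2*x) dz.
alpha ∧ beta = (2*y*z) dx ∧ dz + (2*z^2) dy ∧ dz

Distribute the wedge, using dx_i ∧ dx_j = -dx_j ∧ dx_i and dx_i ∧ dx_i = 0. For each pair (i, j) with i < j, the coefficient of dx_i ∧ dx_j in alpha ∧ beta is (alpha_i * beta_j - alpha_j * beta_i). Collecting: alpha ∧ beta = (2*y*z) dx ∧ dz + (2*z^2) dy ∧ dz.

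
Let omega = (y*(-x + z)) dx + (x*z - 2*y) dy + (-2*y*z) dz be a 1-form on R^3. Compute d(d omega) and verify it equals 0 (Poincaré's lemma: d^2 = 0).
d(d omega) = 0

Step 1: d omega = sum_{i<j} (∂f_j/∂x_i - ∂f_i/∂x_j) dx_i ∧ dx_j:
  coeff of dx ∧ dy: x
  coeff of dx ∧ dz: -y
  coeff of dy ∧ dz: -x - 2*z
Step 2: Apply d again to each 2-form coefficient. The only possible 3-form in R^3 is dx ∧ dy ∧ dz, with coefficient
  ∂(coeff of dy∧dz)/∂x - ∂(coeff of dx∧dz)/∂y + ∂(coeff of dx∧dy)/∂z
  = ∂/∂x (-x - 2*z) - ∂/∂y (-y) + ∂/∂z (x).
Each of these terms simplifies to sums of mixed partials that cancel in pairs. The result is 0 (by equality of mixed partials for smooth functions — Schwarz / Clairaut).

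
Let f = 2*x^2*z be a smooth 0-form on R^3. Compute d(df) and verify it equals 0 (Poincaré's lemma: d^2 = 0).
d(df) = 0

Step 1: df = sum_i (∂f/∂x_i) dx_i = (4*x*z) dx + (0) dy + (2*x^2) dz.
Step 2: Apply d again. Using the 1-form formula, the coefficient of dx ∧ dy in d(df) is ∂^2 f/∂x ∂y - ∂^2 f/∂y ∂x = (0) - (0) = 0 (equality of mixed partials for smooth f).
Similarly for dx ∧ dz and dy ∧ dz — all coefficients vanish. So d(df) = 0.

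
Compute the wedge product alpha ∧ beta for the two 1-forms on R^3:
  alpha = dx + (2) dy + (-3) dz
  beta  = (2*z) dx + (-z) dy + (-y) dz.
alpha ∧ beta = (-5*z) dx ∧ dy + (-y + 6*z) dx ∧ dz + (-2*y - 3*z) dy ∧ dz

Distribute the wedge, using dx_i ∧ dx_j = -dx_j ∧ dx_i and dx_i ∧ dx_i = 0. For each pair (i, j) with i < j, the coefficient of dx_i ∧ dx_j in alpha ∧ beta is (alpha_i * beta_j - alpha_j * beta_i). Collecting: alpha ∧ beta = (-5*z) dx ∧ dy + (-y + 6*z) dx ∧ dz + (-2*y - 3*z) dy ∧ dz.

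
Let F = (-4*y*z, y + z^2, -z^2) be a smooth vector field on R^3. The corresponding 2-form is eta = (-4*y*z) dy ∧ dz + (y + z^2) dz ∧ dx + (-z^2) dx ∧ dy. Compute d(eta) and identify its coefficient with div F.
d(eta) = (1 - 2*z) dx ∧ dy ∧ dz; div F = 1 - 2*z

For a 2-form in R^3 of the form above, applying d gives a 3-form with coefficient ∂P/∂x + ∂Q/∂y + ∂R/∂z:
  ∂P/∂x = 0
  ∂Q/∂y = 1
  ∂R/∂z = -2*z
Sum = 1 - 2*z, which is exactly div F.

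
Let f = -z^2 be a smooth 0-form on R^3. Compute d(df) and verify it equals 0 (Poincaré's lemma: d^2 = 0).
d(df) = 0

Step 1: df = sum_i (∂f/∂x_i) dx_i = (0) dx + (0) dy + (-2*z) dz.
Step 2: Apply d again. Using the 1-form formula, the coefficient of dx ∧ dy in d(df) is ∂^2 f/∂x ∂y - ∂^2 f/∂y ∂x = (0) - (0) = 0 (equality of mixed partials for smooth f).
Similarly for dx ∧ dz and dy ∧ dz — all coefficients vanish. So d(df) = 0.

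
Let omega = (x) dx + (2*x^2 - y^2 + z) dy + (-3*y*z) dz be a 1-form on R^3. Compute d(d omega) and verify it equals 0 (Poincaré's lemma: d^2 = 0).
d(d omega) = 0

Step 1: d omega = sum_{i<j} (∂f_j/∂x_i - ∂f_i/∂x_j) dx_i ∧ dx_j:
  coeff of dx ∧ dy: 4*x
  coeff of dx ∧ dz: 0
  coeff of dy ∧ dz: -3*z - 1
Step 2: Apply d again to each 2-form coefficient. The only possible 3-form in R^3 is dx ∧ dy ∧ dz, with coefficient
  ∂(coeff of dy∧dz)/∂x - ∂(coeff of dx∧dz)/∂y + ∂(coeff of dx∧dy)/∂z
  = ∂/∂x (-3*z - 1) - ∂/∂y (0) + ∂/∂z (4*x).
Each of these terms simplifies to sums of mixed partials that cancel in pairs. The result is 0 (by equality of mixed partials for smooth functions — Schwarz / Clairaut).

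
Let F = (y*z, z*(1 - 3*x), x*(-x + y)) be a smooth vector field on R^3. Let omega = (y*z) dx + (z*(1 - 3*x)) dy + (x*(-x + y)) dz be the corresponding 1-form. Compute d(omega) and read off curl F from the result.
d(omega) = (4*x - 1) dy ∧ dz + (2*x) dz ∧ dx + (-4*z) dx ∧ dy; curl F = (4*x - 1, 2*x, -4*z)

d omega = sum_{i<j} (∂f_j/∂x_i - ∂f_i/∂x_j) dx_i ∧ dx_j. Under the identification (dy ∧ dz, dz ∧ dx, dx ∧ dy) ↔ (e_x, e_y, e_z), the coefficients are exactly the components of curl F. Compute:
  ∂R/∂y - ∂Q/∂z = (x) - (1 - 3*x) = 4*x - 1
  ∂P/∂z - ∂R/∂x = (y) - (-2*x + y) = 2*x
  ∂Q/∂x - ∂P/∂y = (-3*z) - (z) = -4*z.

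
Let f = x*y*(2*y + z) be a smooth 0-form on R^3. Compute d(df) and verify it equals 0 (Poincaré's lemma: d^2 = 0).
d(df) = 0

Step 1: df = sum_i (∂f/∂x_i) dx_i = (y*(2*y + z)) dx + (x*(4*y + z)) dy + (x*y) dz.
Step 2: Apply d again. Using the 1-form formula, the coefficient of dx ∧ dy in d(df) is ∂^2 f/∂x ∂y - ∂^2 f/∂y ∂x = (4*y + z) - (4*y + z) = 0 (equality of mixed partials for smooth f).
Similarly for dx ∧ dz and dy ∧ dz — all coefficients vanish. So d(df) = 0.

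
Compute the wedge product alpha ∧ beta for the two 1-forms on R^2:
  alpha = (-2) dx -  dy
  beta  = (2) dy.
alpha ∧ beta = (-4) dx ∧ dy

Distribute the wedge, using dx_i ∧ dx_j = -dx_j ∧ dx_i and dx_i ∧ dx_i = 0. For each pair (i, j) with i < j, the coefficient of dx_i ∧ dx_j in alpha ∧ beta is (alpha_i * beta_j - alpha_j * beta_i). Collecting: alpha ∧ beta = (-4) dx ∧ dy.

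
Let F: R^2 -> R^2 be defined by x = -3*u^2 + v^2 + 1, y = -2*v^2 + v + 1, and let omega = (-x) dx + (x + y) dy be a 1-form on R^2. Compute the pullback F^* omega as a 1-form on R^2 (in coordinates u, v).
F^* omega = (6*u*(-3*u^2 + v^2 + 1)) du + (18*u^2*v - 3*u^2 + 2*v^3 - 5*v^2 - 9*v + 2) dv

Using F^*(f dg) = (f ∘ F) d(g ∘ F), substitute each coordinate x_i by F_i(u, v) in f_i, and replace dx_i by d F_i = (∂F_i/∂u) du + (∂F_i/∂v) dv.
  For the x component: f_1(F) = 3*u^2 - v^2 - 1; d F_1 = (-6*u) du + (2*v) dv
  For the y component: f_2(F) = -3*u^2 - v^2 + v + 2; d F_2 = (0) du + (1 - 4*v) dv
Combining and collecting du, dv coefficients:
  coeff of du: 6*u*(-3*u^2 + v^2 + 1)
  coeff of dv: 18*u^2*v - 3*u^2 + 2*v^3 - 5*v^2 - 9*v + 2
F^* omega = (6*u*(-3*u^2 + v^2 + 1)) du + (18*u^2*v - 3*u^2 + 2*v^3 - 5*v^2 - 9*v + 2) dv.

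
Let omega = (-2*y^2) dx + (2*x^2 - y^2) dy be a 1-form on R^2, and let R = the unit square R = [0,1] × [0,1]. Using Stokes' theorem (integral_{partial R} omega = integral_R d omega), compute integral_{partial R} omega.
integral_(partial R) omega = 4

Stokes: integral_partial_R omega = integral_R d omega with d omega = (∂Q/∂x - ∂P/∂y) dx ∧ dy.
  ∂Q/∂x = 4*x
  ∂P/∂y = -4*y
  integrand = ∂Q/∂x - ∂P/∂y = 4*x + 4*y.
Integrating over R: integral_0^1 integral_0^1 (4*x + 4*y) dx dy = 4.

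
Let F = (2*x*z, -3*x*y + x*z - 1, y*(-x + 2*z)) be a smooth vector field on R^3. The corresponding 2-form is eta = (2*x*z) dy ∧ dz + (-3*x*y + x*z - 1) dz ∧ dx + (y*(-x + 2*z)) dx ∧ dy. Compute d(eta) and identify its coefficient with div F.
d(eta) = (-3*x + 2*y + 2*z) dx ∧ dy ∧ dz; div F = -3*x + 2*y + 2*z

For a 2-form in R^3 of the form above, applying d gives a 3-form with coefficient ∂P/∂x + ∂Q/∂y + ∂R/∂z:
  ∂P/∂x = 2*z
  ∂Q/∂y = -3*x
  ∂R/∂z = 2*y
Sum = -3*x + 2*y + 2*z, which is exactly div F.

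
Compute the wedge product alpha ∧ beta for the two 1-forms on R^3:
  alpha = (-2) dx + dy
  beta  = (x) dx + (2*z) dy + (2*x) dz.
alpha ∧ beta = (-x - 4*z) dx ∧ dy + (-4*x) dx ∧ dz + (2*x) dy ∧ dz

Distribute the wedge, using dx_i ∧ dx_j = -dx_j ∧ dx_i and dx_i ∧ dx_i = 0. For each pair (i, j) with i < j, the coefficient of dx_i ∧ dx_j in alpha ∧ beta is (alpha_i * beta_j - alpha_j * beta_i). Collecting: alpha ∧ beta = (-x - 4*z) dx ∧ dy + (-4*x) dx ∧ dz + (2*x) dy ∧ dz.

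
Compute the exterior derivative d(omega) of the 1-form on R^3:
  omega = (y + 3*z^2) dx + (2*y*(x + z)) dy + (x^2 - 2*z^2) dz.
d(omega) = (2*y - 1) dx ∧ dy + (2*x - 6*z) dx ∧ dz + (-2*y) dy ∧ dz

For a 1-form omega = sum_i f_i dx_i, the exterior derivative is
  d(omega) = sum_{i < j} (∂f_j/∂x_i - ∂f_i/∂x_j) dx_i ∧ dx_j.
  coefficient of dx ∧ dy: ∂f_2/∂x - ∂f_1/∂y = ∂(2*y*(x + z))/∂x - ∂(y + 3*z^2)/∂y = 2*y - 1
  coefficient of dx ∧ dz: ∂f_3/∂x - ∂f_1/∂z = ∂(x^2 - 2*z^2)/∂x - ∂(y + 3*z^2)/∂z = 2*x - 6*z
  coefficient of dy ∧ dz: ∂f_3/∂y - ∂f_2/∂z = ∂(x^2 - 2*z^2)/∂y - ∂(2*y*(x + z))/∂z = -2*y
Assembling: d(omega) = (2*y - 1) dx ∧ dy + (2*x - 6*z) dx ∧ dz + (-2*y) dy ∧ dz.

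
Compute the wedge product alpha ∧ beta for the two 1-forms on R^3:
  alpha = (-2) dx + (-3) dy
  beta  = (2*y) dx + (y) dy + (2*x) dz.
alpha ∧ beta = (4*y) dx ∧ dy + (-4*x) dx ∧ dz + (-6*x) dy ∧ dz

Distribute the wedge, using dx_i ∧ dx_j = -dx_j ∧ dx_i and dx_i ∧ dx_i = 0. For each pair (i, j) with i < j, the coefficient of dx_i ∧ dx_j in alpha ∧ beta is (alpha_i * beta_j - alpha_j * beta_i). Collecting: alpha ∧ beta = (4*y) dx ∧ dy + (-4*x) dx ∧ dz + (-6*x) dy ∧ dz.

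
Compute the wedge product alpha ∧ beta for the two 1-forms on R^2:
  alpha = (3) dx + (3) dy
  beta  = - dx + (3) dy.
alpha ∧ beta = (12) dx ∧ dy

Distribute the wedge, using dx_i ∧ dx_j = -dx_j ∧ dx_i and dx_i ∧ dx_i = 0. For each pair (i, j) with i < j, the coefficient of dx_i ∧ dx_j in alpha ∧ beta is (alpha_i * beta_j - alpha_j * beta_i). Collecting: alpha ∧ beta = (12) dx ∧ dy.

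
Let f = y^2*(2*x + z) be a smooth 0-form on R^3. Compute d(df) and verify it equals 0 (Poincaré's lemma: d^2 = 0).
d(df) = 0

Step 1: df = sum_i (∂f/∂x_i) dx_i = (2*y^2) dx + (2*y*(2*x + z)) dy + (y^2) dz.
Step 2: Apply d again. Using the 1-form formula, the coefficient of dx ∧ dy in d(df) is ∂^2 f/∂x ∂y - ∂^2 f/∂y ∂x = (4*y) - (4*y) = 0 (equality of mixed partials for smooth f).
Similarly for dx ∧ dz and dy ∧ dz — all coefficients vanish. So d(df) = 0.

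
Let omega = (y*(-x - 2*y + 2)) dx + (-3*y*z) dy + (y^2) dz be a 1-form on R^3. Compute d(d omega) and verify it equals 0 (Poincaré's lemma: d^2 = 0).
d(d omega) = 0

Step 1: d omega = sum_{i<j} (∂f_j/∂x_i - ∂f_i/∂x_j) dx_i ∧ dx_j:
  coeff of dx ∧ dy: x + 4*y - 2
  coeff of dx ∧ dz: 0
  coeff of dy ∧ dz: 5*y
Step 2: Apply d again to each 2-form coefficient. The only possible 3-form in R^3 is dx ∧ dy ∧ dz, with coefficient
  ∂(coeff of dy∧dz)/∂x - ∂(coeff of dx∧dz)/∂y + ∂(coeff of dx∧dy)/∂z
  = ∂/∂x (5*y) - ∂/∂y (0) + ∂/∂z (x + 4*y - 2).
Each of these terms simplifies to sums of mixed partials that cancel in pairs. The result is 0 (by equality of mixed partials for smooth functions — Schwarz / Clairaut).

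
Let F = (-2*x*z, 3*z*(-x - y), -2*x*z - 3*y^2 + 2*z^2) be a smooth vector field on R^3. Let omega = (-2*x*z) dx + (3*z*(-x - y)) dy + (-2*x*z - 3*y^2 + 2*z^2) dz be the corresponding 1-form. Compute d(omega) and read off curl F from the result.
d(omega) = (3*x - 3*y) dy ∧ dz + (-2*x + 2*z) dz ∧ dx + (-3*z) dx ∧ dy; curl F = (3*x - 3*y, -2*x + 2*z, -3*z)

d omega = sum_{i<j} (∂f_j/∂x_i - ∂f_i/∂x_j) dx_i ∧ dx_j. Under the identification (dy ∧ dz, dz ∧ dx, dx ∧ dy) ↔ (e_x, e_y, e_z), the coefficients are exactly the components of curl F. Compute:
  ∂R/∂y - ∂Q/∂z = (-6*y) - (-3*x - 3*y) = 3*x - 3*y
  ∂P/∂z - ∂R/∂x = (-2*x) - (-2*z) = -2*x + 2*z
  ∂Q/∂x - ∂P/∂y = (-3*z) - (0) = -3*z.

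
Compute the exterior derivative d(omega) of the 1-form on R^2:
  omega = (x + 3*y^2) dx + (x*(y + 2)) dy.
d(omega) = (2 - 5*y) dx ∧ dy

For a 1-form omega = sum_i f_i dx_i, the exterior derivative is
  d(omega) = sum_{i < j} (∂f_j/∂x_i - ∂f_i/∂x_j) dx_i ∧ dx_j.
  coefficient of dx ∧ dy: ∂f_2/∂x - ∂f_1/∂y = ∂(x*(y + 2))/∂x - ∂(x + 3*y^2)/∂y = 2 - 5*y
Assembling: d(omega) = (2 - 5*y) dx ∧ dy.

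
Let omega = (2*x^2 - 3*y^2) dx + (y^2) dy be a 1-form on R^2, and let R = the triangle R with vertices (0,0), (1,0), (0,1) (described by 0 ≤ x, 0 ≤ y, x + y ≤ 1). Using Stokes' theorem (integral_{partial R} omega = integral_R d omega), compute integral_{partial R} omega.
integral_(partial R) omega = 1

Stokes: integral_partial_R omega = integral_R d omega with d omega = (∂Q/∂x - ∂P/∂y) dx ∧ dy.
  ∂Q/∂x = 0
  ∂P/∂y = -6*y
  integrand = ∂Q/∂x - ∂P/∂y = 6*y.
Integrating over R: integral_0^1 integral_0^{1-x} (6*y) dy dx = 1.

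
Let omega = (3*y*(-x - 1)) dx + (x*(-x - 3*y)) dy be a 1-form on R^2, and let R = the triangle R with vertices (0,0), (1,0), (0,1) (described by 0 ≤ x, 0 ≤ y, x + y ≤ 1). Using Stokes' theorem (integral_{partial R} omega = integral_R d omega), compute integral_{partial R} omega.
integral_(partial R) omega = 7/6

Stokes: integral_partial_R omega = integral_R d omega with d omega = (∂Q/∂x - ∂P/∂y) dx ∧ dy.
  ∂Q/∂x = -2*x - 3*y
  ∂P/∂y = -3*x - 3
  integrand = ∂Q/∂x - ∂P/∂y = x - 3*y + 3.
Integrating over R: integral_0^1 integral_0^{1-x} (x - 3*y + 3) dy dx = 7/6.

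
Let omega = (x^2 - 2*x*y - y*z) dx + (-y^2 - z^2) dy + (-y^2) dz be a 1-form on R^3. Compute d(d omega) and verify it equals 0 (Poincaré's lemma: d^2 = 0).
d(d omega) = 0

Step 1: d omega = sum_{i<j} (∂f_j/∂x_i - ∂f_i/∂x_j) dx_i ∧ dx_j:
  coeff of dx ∧ dy: 2*x + z
  coeff of dx ∧ dz: y
  coeff of dy ∧ dz: -2*y + 2*z
Step 2: Apply d again to each 2-form coefficient. The only possible 3-form in R^3 is dx ∧ dy ∧ dz, with coefficient
  ∂(coeff of dy∧dz)/∂x - ∂(coeff of dx∧dz)/∂y + ∂(coeff of dx∧dy)/∂z
  = ∂/∂x (-2*y + 2*z) - ∂/∂y (y) + ∂/∂z (2*x + z).
Each of these terms simplifies to sums of mixed partials that cancel in pairs. The result is 0 (by equality of mixed partials for smooth functions — Schwarz / Clairaut).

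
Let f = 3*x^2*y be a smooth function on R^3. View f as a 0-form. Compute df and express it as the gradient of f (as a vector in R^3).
df = (6*x*y) dx + (3*x^2) dy + (0) dz; grad f = (6*x*y, 3*x^2, 0)

For a 0-form f, d f = (∂f/∂x) dx + (∂f/∂y) dy + (∂f/∂z) dz. The components of the vector representation are exactly the entries of grad f in Cartesian coordinates:
  ∂f/∂x = 6*x*y
  ∂f/∂y = 3*x^2
  ∂f/∂z = 0.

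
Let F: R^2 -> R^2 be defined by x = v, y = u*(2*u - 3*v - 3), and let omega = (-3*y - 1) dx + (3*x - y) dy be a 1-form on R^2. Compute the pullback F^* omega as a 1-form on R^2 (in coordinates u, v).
F^* omega = (-8*u^3 + 18*u^2*v + 18*u^2 - 9*u*v^2 - 6*u*v - 9*u - 9*v^2 - 9*v) du + (6*u^3 - 9*u^2*v - 15*u^2 + 9*u - 1) dv

Using F^*(f dg) = (f ∘ F) d(g ∘ F), substitute each coordinate x_i by F_i(u, v) in f_i, and replace dx_i by d F_i = (∂F_i/∂u) du + (∂F_i/∂v) dv.
  For the x component: f_1(F) = -6*u^2 + 9*u*v + 9*u - 1; d F_1 = (0) du + (1) dv
  For the y component: f_2(F) = -2*u^2 + 3*u*v + 3*u + 3*v; d F_2 = (4*u - 3*v - 3) du + (-3*u) dv
Combining and collecting du, dv coefficients:
  coeff of du: -8*u^3 + 18*u^2*v + 18*u^2 - 9*u*v^2 - 6*u*v - 9*u - 9*v^2 - 9*v
  coeff of dv: 6*u^3 - 9*u^2*v - 15*u^2 + 9*u - 1
F^* omega = (-8*u^3 + 18*u^2*v + 18*u^2 - 9*u*v^2 - 6*u*v - 9*u - 9*v^2 - 9*v) du + (6*u^3 - 9*u^2*v - 15*u^2 + 9*u - 1) dv.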